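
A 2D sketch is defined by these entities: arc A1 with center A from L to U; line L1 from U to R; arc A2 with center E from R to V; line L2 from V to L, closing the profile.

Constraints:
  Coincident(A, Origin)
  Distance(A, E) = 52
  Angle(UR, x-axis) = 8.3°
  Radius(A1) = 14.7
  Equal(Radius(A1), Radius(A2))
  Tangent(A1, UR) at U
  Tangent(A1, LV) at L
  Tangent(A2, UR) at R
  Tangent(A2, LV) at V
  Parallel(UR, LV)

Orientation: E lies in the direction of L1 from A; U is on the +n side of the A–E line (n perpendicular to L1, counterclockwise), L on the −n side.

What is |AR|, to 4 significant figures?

54.04

The slot axis is L1's direction at 8.3°, so u = (cos 8.3°, sin 8.3°) = (0.9895, 0.1444) and n = (−sin 8.3°, cos 8.3°) = (-0.1444, 0.9895). A is at the origin and E lies 52.0 along u from A, so E = 52.0·u = (51.46, 7.507). Tangency of A1 to both parallel lines with radius 14.7 puts U and L at A ± 14.7·n: U = (-2.122, 14.55), L = (2.122, -14.55). Equal radii place R and V the same way about E: R = E + 14.7·n = (49.33, 22.05), V = E − 14.7·n = (53.58, -7.040). Then |AR| = |R − A| = 54.04.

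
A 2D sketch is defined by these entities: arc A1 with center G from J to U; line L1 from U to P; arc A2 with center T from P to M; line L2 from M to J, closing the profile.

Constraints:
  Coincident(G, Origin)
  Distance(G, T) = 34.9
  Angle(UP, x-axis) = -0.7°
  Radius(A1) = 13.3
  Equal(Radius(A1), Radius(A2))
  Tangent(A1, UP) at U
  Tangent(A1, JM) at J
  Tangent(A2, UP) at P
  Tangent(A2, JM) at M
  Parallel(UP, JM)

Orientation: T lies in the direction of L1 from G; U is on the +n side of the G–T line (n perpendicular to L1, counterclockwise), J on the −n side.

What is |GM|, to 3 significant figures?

37.3

The slot axis is L1's direction at -0.7°, so u = (cos -0.7°, sin -0.7°) = (1.00, -0.0122) and n = (−sin -0.7°, cos -0.7°) = (0.0122, 1.00). G is at the origin and T lies 34.9 along u from G, so T = 34.9·u = (34.9, -0.426). Tangency of A1 to both parallel lines with radius 13.3 puts U and J at G ± 13.3·n: U = (0.162, 13.3), J = (-0.162, -13.3). Equal radii place P and M the same way about T: P = T + 13.3·n = (35.1, 12.9), M = T − 13.3·n = (34.7, -13.7). Then |GM| = |M − G| = 37.3.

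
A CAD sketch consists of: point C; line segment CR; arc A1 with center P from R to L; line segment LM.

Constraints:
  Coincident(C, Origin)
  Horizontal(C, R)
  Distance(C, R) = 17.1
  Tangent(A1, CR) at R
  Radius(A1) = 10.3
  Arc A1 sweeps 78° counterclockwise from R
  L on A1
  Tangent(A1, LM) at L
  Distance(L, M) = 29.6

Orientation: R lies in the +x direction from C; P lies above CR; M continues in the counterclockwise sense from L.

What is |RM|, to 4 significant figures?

40.51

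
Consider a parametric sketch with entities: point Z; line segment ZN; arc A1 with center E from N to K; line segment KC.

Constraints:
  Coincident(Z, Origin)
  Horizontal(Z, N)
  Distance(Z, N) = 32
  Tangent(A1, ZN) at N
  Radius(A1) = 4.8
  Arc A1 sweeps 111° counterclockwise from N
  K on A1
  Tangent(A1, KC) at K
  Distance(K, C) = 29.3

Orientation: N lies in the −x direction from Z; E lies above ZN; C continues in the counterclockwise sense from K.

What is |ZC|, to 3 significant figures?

50.9

Z is at the origin; Z and N share the same y with |ZN| = 32.0 and N on the −x side, so N = (-32.0, 0.00). Tangency of A1 to ZN means the radius EN is perpendicular to ZN, so E = N + (0, 4.8) = (-32.0, 4.80). On A1, N sits at bearing -90° from E; a 111° counterclockwise sweep puts K at bearing 21°, so K = E + 4.8·(cos 21°, sin 21°) = (-27.5, 6.52). The tangent condition forces EK to be normal to KC, so KC runs along (−sin 21°, cos 21°); with |KC| = 29.3, C = (-38.0, 33.9). Then |ZC| = |C − Z| = 50.9.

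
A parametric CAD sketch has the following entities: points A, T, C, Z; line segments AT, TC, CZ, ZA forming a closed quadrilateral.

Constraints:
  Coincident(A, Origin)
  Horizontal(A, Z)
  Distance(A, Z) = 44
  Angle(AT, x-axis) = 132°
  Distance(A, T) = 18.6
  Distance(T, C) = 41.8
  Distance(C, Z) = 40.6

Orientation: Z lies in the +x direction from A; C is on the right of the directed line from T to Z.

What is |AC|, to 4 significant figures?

23.71

A is at the origin; AZ is horizontal with |AZ| = 44.0 and Z in +x, so Z = (44.0, 0). AT runs at 132.0° with |AT| = 18.6, so T = (-12.45, 13.82). C is determined by |TC| = 41.8 and |CZ| = 40.6 together: it lies at the intersection of circle(T, 41.8) and circle(Z, 40.6). With |TZ| = 58.11, the foot of the radical line on TZ is 29.91 from T and the perpendicular offset is √(41.8² − 29.91²) = 29.20. Taking the right-of-TZ solution: C = (9.658, -21.66).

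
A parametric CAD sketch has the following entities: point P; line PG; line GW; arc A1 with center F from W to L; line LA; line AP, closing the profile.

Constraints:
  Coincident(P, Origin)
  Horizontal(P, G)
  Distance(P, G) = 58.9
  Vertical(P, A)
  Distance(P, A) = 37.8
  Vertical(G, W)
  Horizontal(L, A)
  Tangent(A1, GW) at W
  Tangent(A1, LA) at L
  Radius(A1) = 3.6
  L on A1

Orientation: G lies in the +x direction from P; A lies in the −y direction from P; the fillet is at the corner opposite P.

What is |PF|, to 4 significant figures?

65.02

PA is vertical with |PA| = 37.8 and A on the −y side, so A = (0.000, -37.80). The virtual corner opposite P is at (58.90, -37.80). A1 meets GW tangentially, so FW is at right angles to GW and tangency of A1 to LA means the radius FL is perpendicular to LA, with radius 3.6, so the center F sits 3.6 in from both sides at F = (55.30, -34.20). Then |PF| = |F − P| = 65.02.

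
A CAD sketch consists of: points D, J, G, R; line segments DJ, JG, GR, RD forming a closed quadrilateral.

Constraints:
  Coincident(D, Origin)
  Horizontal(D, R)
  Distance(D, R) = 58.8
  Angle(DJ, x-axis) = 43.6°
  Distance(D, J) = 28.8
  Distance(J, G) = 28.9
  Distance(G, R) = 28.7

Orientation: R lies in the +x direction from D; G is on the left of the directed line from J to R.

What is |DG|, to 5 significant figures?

55.806

D is at the origin; DR is horizontal with |DR| = 58.8 and R in +x, so R = (58.8, 0). DJ runs at 43.6° with |DJ| = 28.8, so J = (20.856, 19.861). G is determined by |JG| = 28.9 and |GR| = 28.7 together: it lies at the intersection of circle(J, 28.9) and circle(R, 28.7). With |JR| = 42.828, the foot of the radical line on JR is 21.548 from J and the perpendicular offset is √(28.9² − 21.548²) = 19.258. Taking the left-of-JR solution: G = (48.878, 26.930).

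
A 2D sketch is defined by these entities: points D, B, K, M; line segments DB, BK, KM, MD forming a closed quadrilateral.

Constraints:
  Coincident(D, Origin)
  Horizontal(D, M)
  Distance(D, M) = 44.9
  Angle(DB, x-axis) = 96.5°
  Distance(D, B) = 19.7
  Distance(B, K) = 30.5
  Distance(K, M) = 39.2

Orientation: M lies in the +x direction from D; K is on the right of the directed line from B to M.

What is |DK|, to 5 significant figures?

11.757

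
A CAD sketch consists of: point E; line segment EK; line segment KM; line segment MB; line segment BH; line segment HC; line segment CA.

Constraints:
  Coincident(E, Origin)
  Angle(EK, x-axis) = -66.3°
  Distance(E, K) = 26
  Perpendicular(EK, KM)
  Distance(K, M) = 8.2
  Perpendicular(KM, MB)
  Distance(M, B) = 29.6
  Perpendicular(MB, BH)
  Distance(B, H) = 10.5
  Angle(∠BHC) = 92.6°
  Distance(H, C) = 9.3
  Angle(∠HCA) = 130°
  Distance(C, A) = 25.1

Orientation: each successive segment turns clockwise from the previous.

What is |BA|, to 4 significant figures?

27.34

∠BHC = 92.6° gives HC at -63.70° from the x-axis; with |HC| = 9.3, C = (4.780, -4.116). ∠HCA = 130.0° gives CA at -113.7° from the x-axis; with |CA| = 25.1, A = (-5.309, -27.10). Then |BA| = |A − B| = 27.34.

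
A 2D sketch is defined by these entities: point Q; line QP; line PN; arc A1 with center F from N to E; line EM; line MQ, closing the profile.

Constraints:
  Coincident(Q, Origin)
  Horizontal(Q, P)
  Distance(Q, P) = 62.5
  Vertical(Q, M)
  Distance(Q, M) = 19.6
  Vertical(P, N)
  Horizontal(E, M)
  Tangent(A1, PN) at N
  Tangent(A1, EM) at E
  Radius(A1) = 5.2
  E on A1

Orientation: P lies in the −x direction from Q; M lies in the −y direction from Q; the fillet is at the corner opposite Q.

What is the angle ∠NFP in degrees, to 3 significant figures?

70.1°

The virtual corner opposite Q is at (-62.5, -19.6). Since A1 is tangent to PN there, FN ⟂ PN and since A1 is tangent to EM there, FE ⟂ EM, with radius 5.2, so the center F sits 5.2 in from both sides at F = (-57.3, -14.4). That places the tangent points at N = (-62.5, -14.4) on PN and E = (-57.3, -19.6) on EM. Then cos ∠NFP = FN·FP / (|FN||FP|), giving 70.1°.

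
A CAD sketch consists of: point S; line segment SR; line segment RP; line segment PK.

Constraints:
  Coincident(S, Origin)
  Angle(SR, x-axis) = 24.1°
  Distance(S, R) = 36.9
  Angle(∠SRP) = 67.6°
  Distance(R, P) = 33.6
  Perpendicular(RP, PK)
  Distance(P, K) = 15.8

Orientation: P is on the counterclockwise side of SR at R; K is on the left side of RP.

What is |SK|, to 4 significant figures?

26.78

S is at the origin; SR runs at 24.1° with length 36.9, so R = 36.9·(cos 24.1°, sin 24.1°) = (33.68, 15.07). ∠SRP = 67.6°, so RP runs at 24.1° + (180° − 67.6°) = 136.5° from the x-axis; with |RP| = 33.6, P = R + 33.6·(cos 136.5°, sin 136.5°) = (9.311, 38.20). The perpendicularity gives PK at right angles to RP; with |PK| = 15.8 on the left of RP, K = P + 15.8·(-0.6884, -0.7254) = (-1.565, 26.74). Then |SK| = |K − S| = 26.78.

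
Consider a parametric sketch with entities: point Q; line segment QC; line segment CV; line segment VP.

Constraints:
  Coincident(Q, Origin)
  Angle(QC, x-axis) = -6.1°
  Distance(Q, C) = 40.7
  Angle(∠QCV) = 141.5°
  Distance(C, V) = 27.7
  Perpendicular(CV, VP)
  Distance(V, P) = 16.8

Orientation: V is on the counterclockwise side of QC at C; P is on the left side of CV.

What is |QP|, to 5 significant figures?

60.161

Q is at the origin; QC runs at -6.1° with length 40.7, so C = 40.7·(cos -6.1°, sin -6.1°) = (40.470, -4.3249). ∠QCV = 141.5°, so CV runs at -6.1° + (180° − 141.5°) = 32.400° from the x-axis; with |CV| = 27.7, V = C + 27.7·(cos 32.400°, sin 32.400°) = (63.857, 10.517). CV ⟂ VP; with |VP| = 16.8 on the left of CV, P = V + 16.8·(-0.53583, 0.84433) = (54.856, 24.702). Then |QP| = |P − Q| = 60.161.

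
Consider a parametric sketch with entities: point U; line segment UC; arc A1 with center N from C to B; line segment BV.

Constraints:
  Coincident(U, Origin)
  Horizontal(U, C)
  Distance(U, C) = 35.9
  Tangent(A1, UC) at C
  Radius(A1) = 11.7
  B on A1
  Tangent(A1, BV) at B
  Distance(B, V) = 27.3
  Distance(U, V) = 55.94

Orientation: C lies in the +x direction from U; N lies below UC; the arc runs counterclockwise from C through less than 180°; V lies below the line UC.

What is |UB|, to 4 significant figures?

30.57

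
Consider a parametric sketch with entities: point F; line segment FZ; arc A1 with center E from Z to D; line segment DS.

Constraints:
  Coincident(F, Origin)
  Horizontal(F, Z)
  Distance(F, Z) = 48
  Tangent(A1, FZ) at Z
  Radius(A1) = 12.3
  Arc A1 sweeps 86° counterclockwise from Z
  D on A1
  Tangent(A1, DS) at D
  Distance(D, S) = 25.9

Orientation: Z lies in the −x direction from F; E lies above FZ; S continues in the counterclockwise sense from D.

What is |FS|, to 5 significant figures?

50.403

F is at the origin; FZ is horizontal with |FZ| = 48.0 and Z on the −x side, so Z = (-48.000, 0.0000). Since A1 is tangent to FZ there, EZ ⟂ FZ, so E = Z + (0, 12.3) = (-48.000, 12.300). On A1, Z sits at bearing -90° from E; an 86° counterclockwise sweep puts D at bearing -4°, so D = E + 12.3·(cos -4°, sin -4°) = (-35.730, 11.442). A1 meets DS tangentially, so ED is at right angles to DS, so DS runs along (−sin -4°, cos -4°); with |DS| = 25.9, S = (-33.923, 37.279). Then |FS| = |S − F| = 50.403.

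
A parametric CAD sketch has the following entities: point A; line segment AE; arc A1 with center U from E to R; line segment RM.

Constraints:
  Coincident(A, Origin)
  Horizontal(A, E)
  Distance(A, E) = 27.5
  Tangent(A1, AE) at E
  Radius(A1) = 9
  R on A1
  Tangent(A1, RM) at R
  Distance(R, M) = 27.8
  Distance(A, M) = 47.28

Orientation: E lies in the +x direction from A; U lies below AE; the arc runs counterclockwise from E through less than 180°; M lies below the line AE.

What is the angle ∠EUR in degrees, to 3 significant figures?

109°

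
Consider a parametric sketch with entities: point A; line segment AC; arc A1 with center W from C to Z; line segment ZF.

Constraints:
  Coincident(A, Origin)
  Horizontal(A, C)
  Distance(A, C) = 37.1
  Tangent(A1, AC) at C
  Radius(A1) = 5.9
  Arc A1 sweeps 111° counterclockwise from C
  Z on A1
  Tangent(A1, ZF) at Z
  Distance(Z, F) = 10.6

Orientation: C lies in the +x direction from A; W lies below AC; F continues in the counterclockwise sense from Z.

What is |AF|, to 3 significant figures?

39.7

On A1, C sits at bearing 90° from W; a 111° counterclockwise sweep puts Z at bearing 201°, so Z = W + 5.9·(cos 201°, sin 201°) = (31.6, -8.01). Tangency of A1 to ZF means the radius WZ is perpendicular to ZF, so ZF runs along (−sin 201°, cos 201°); with |ZF| = 10.6, F = (35.4, -17.9). Then |AF| = |F − A| = 39.7.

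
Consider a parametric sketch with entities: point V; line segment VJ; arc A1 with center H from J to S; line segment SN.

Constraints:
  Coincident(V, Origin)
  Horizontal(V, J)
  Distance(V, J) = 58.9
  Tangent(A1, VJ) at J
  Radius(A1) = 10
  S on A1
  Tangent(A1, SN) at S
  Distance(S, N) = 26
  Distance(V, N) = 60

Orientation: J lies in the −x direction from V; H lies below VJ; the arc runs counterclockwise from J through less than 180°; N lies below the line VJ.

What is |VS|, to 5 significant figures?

68.265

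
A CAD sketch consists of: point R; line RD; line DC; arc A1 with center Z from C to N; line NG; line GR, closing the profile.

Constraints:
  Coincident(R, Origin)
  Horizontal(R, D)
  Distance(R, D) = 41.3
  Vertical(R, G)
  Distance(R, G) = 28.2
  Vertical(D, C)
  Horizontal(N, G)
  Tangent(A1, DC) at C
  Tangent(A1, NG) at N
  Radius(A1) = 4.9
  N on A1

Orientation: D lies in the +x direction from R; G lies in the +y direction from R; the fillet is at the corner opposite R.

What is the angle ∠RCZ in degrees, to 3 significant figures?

29.4°

R is at the origin; RD is horizontal with |RD| = 41.3 and D on the +x side, so D = (41.3, 0.00). R and G share the same x with |RG| = 28.2 and G on the +y side, so G = (0.00, 28.2). The virtual corner opposite R is at (41.3, 28.2). Tangency of A1 to DC means the radius ZC is perpendicular to DC and the tangent condition forces ZN to be normal to NG, with radius 4.9, so the center Z sits 4.9 in from both sides at Z = (36.4, 23.3). That places the tangent points at C = (41.3, 23.3) on DC and N = (36.4, 28.2) on NG. Then cos ∠RCZ = CR·CZ / (|CR||CZ|), giving 29.4°.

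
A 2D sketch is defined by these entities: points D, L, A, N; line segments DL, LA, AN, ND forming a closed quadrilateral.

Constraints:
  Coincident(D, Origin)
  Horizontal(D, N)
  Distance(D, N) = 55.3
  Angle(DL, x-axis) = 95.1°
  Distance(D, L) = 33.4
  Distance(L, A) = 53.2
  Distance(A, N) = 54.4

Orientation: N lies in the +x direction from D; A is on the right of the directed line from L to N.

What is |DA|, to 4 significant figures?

19.92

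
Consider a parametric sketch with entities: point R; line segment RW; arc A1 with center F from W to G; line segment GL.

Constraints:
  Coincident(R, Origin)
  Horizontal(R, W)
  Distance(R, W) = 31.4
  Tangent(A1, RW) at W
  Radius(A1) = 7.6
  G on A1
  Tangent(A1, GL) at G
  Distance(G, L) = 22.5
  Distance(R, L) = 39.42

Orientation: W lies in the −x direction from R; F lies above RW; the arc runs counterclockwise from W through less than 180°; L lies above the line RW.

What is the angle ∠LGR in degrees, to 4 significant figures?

111.6°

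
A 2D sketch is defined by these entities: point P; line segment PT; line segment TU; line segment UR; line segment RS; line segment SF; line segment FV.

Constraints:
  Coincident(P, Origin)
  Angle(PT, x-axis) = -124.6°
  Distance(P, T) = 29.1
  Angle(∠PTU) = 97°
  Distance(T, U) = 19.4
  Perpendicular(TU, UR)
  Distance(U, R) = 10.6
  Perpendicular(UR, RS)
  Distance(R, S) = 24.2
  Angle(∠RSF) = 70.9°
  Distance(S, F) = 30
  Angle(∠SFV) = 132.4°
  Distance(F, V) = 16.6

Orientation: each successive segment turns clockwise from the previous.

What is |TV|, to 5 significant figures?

31.651

∠RSF = 70.9° gives SF at -136.70° from the x-axis; with |SF| = 30.0, F = (-29.193, -37.358). ∠SFV = 132.4° gives FV at 175.70° from the x-axis; with |FV| = 16.6, V = (-45.746, -36.113). Then |TV| = |V − T| = 31.651.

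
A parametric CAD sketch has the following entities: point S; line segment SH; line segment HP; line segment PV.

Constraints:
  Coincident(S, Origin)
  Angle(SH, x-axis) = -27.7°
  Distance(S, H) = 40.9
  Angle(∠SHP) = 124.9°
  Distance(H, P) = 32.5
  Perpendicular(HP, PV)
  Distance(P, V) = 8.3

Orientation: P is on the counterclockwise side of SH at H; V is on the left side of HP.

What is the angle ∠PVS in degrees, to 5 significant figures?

114.30°

S is at the origin; SH runs at -27.7° with length 40.9, so H = 40.9·(cos -27.7°, sin -27.7°) = (36.213, -19.012). ∠SHP = 124.9°, so HP runs at -27.7° + (180° − 124.9°) = 27.400° from the x-axis; with |HP| = 32.5, P = H + 32.5·(cos 27.400°, sin 27.400°) = (65.067, -4.0555). HP is perpendicular to PV; with |PV| = 8.3 on the left of HP, V = P + 8.3·(-0.46020, 0.88782) = (61.247, 3.3133). Then cos ∠PVS = VP·VS / (|VP||VS|), giving 114.30°.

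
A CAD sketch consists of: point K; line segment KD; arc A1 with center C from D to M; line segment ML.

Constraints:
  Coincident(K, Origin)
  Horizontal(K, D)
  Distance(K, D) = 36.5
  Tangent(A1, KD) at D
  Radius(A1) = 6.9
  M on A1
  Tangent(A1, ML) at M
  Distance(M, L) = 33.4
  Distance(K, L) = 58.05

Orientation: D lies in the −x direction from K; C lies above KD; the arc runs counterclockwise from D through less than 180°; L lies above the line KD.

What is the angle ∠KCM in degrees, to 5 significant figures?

30.717°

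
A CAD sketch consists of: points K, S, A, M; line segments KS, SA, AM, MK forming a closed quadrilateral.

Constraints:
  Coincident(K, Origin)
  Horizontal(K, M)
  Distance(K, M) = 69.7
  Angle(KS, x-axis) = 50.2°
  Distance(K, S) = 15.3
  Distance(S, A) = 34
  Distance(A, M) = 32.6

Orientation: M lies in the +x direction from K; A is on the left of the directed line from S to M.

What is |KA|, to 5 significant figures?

46.979

Checks: KS at 50.20° ✓; |SA| = 34.00 ✓; |AM| = 32.60 ✓.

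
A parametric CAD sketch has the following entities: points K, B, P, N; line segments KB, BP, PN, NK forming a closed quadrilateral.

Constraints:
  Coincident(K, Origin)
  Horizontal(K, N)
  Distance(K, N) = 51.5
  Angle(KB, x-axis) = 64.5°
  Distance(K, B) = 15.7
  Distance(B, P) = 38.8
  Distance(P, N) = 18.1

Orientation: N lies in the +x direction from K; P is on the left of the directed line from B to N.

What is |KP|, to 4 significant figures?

48.55

Checks: |BP| = 38.80 ✓; |PN| = 18.10 ✓.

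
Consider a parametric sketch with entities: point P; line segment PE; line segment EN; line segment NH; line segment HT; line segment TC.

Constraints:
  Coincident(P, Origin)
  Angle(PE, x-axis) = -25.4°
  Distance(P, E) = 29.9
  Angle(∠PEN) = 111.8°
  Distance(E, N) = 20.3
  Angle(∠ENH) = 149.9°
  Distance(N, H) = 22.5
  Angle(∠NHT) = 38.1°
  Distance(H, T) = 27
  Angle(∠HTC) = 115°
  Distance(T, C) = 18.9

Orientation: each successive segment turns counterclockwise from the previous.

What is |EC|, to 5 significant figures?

2.8522

P is at the origin; PE runs at -25.4° with length 29.9, so E = (27.010, -12.825). ∠PEN = 111.8° gives EN at 42.800° from the x-axis; with |EN| = 20.3, N = (41.904, 0.96750). ∠ENH = 149.9° gives NH at 72.900° from the x-axis; with |NH| = 22.5, H = (48.520, 22.473). ∠NHT = 38.1° gives HT at -145.20° from the x-axis; with |HT| = 27.0, T = (26.349, 7.0636). ∠HTC = 115.0° gives TC at -80.200° from the x-axis; with |TC| = 18.9, C = (29.566, -11.561). Then |EC| = |C − E| = 2.8522.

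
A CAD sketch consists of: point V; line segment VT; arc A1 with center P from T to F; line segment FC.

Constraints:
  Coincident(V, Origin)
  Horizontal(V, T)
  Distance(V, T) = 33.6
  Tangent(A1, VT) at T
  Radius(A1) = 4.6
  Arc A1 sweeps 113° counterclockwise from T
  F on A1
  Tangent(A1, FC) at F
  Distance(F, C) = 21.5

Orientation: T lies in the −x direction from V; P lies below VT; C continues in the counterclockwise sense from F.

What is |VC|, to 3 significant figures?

39.4

V is at the origin; VT is horizontal with |VT| = 33.6 and T on the −x side, so T = (-33.6, 0.00). A1 meets VT tangentially, so PT is at right angles to VT, so P = T + (0, -4.6) = (-33.6, -4.60). On A1, T sits at bearing 90° from P; a 113° counterclockwise sweep puts F at bearing 203°, so F = P + 4.6·(cos 203°, sin 203°) = (-37.8, -6.40). Since A1 is tangent to FC there, PF ⟂ FC, so FC runs along (−sin 203°, cos 203°); with |FC| = 21.5, C = (-29.4, -26.2). Then |VC| = |C − V| = 39.4.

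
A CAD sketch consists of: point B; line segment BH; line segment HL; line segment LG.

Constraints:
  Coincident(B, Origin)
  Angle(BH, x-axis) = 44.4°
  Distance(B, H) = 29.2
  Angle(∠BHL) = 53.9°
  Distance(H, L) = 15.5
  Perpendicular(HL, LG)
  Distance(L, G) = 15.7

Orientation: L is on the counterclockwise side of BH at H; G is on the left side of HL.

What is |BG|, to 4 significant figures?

8.075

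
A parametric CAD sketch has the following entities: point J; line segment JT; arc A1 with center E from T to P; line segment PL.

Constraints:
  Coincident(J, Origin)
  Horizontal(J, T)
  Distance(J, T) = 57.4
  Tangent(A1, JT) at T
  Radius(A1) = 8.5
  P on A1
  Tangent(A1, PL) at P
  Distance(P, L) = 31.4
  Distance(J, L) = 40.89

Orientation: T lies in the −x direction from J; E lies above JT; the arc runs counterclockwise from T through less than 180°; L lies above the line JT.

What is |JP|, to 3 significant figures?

51.0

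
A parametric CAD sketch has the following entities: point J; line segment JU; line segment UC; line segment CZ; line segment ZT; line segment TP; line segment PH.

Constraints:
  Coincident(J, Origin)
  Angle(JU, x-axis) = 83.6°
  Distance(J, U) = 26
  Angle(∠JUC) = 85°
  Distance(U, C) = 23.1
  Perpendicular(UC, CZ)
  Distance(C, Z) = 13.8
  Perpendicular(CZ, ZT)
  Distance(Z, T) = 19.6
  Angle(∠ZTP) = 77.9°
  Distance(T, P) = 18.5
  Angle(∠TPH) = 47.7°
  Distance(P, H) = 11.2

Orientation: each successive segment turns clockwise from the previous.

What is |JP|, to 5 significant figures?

30.620

J is at the origin; JU runs at 83.6° with length 26.0, so U = (2.8982, 25.838). ∠JUC = 85.0° gives UC at -11.400° from the x-axis; with |UC| = 23.1, C = (25.542, 21.272). UC is perpendicular to CZ, so CZ runs at -101.40°; with |CZ| = 13.8, Z = (22.815, 7.7443). The perpendicularity gives ZT at right angles to CZ, so ZT runs at 168.60°; with |ZT| = 19.6, T = (3.6015, 11.618). ∠ZTP = 77.9° gives TP at 66.500° from the x-axis; with |TP| = 18.5, P = (10.978, 28.584). Then |JP| = |P − J| = 30.620.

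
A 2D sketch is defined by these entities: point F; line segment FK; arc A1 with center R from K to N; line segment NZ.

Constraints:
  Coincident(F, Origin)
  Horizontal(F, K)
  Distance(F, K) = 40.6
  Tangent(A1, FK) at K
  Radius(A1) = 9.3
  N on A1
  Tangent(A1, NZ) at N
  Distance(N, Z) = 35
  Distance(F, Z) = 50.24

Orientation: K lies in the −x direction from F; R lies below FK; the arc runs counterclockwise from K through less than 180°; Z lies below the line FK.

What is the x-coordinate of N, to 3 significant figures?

-48.0

F is at the origin; F and K share the same y with |FK| = 40.6 and K on the −x side, so K = (-40.6, 0.00). A1 meets FK tangentially, so RK is at right angles to FK, so R = K + (0, -9.3) = (-40.6, -9.30). Since RN ⟂ NZ (tangency), |RZ| = √(9.3² + 35.0²) = 36.2 regardless of where N sits on A1. So Z lies on both circle(F, 50.24) and circle(R, 36.2); the below-FK intersection is Z = (-26.5, -42.7). N is the foot of the tangent from Z: N = (-48.0, -15.0).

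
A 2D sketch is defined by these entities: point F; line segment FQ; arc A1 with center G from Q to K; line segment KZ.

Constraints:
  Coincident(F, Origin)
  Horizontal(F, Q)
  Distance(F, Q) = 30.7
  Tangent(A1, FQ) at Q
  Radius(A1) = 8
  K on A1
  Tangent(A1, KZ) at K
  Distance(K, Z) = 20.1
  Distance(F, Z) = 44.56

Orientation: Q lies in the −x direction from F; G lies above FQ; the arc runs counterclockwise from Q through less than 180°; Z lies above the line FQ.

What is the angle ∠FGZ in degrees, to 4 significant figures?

111.9°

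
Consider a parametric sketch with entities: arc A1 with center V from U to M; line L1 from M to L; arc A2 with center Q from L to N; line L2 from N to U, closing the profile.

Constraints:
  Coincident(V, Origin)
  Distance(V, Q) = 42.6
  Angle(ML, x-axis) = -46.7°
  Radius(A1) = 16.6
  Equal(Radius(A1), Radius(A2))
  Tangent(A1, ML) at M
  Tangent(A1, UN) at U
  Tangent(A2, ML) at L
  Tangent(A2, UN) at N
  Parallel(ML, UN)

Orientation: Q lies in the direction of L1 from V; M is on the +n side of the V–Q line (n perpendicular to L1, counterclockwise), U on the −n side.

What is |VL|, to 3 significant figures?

45.7

The slot axis is L1's direction at -46.7°, so u = (cos -46.7°, sin -46.7°) = (0.686, -0.728) and n = (−sin -46.7°, cos -46.7°) = (0.728, 0.686). V is at the origin and Q lies 42.6 along u from V, so Q = 42.6·u = (29.2, -31.0). Tangency of A1 to both parallel lines with radius 16.6 puts M and U at V ± 16.6·n: M = (12.1, 11.4), U = (-12.1, -11.4). Equal radii place L and N the same way about Q: L = Q + 16.6·n = (41.3, -19.6), N = Q − 16.6·n = (17.1, -42.4). Then |VL| = |L − V| = 45.7.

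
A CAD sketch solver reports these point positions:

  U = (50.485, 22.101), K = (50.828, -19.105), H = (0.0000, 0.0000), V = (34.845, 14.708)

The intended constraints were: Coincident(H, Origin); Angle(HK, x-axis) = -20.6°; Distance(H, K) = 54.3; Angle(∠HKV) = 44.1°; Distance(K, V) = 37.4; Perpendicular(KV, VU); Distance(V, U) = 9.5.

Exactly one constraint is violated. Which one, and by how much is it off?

Distance(V, U) = 9.5 — off by 7.80.

H = (0.00, 0.00) ✓; HK at -20.60° ✓; |HK| = 54.30 ✓; ∠HKV = 44.10° ✓; |KV| = 37.40 ✓; ∠(KV, VU) = 90.00° ✓; |VU| = 17.30 ✗.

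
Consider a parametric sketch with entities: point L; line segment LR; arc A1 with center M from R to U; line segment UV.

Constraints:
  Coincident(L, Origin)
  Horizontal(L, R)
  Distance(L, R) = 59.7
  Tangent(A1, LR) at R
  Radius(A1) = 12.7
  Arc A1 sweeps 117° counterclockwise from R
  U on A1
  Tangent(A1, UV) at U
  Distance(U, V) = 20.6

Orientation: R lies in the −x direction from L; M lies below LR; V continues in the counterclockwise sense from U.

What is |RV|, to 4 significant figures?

36.87

L is at the origin; LR is horizontal with |LR| = 59.7 and R on the −x side, so R = (-59.70, 0.000). A1 meets LR tangentially, so MR is at right angles to LR, so M = R + (0, -12.7) = (-59.70, -12.70). On A1, R sits at bearing 90° from M; a 117° counterclockwise sweep puts U at bearing 207°, so U = M + 12.7·(cos 207°, sin 207°) = (-71.02, -18.47). A1 meets UV tangentially, so MU is at right angles to UV, so UV runs along (−sin 207°, cos 207°); with |UV| = 20.6, V = (-61.66, -36.82). Then |RV| = |V − R| = 36.87.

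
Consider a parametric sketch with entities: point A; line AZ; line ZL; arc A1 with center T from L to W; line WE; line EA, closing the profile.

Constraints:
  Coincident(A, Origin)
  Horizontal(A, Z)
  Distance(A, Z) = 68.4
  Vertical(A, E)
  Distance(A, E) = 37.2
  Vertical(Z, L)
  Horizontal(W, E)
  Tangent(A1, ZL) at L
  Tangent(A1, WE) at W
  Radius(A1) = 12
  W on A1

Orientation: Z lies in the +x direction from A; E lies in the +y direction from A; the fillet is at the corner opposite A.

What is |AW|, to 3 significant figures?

67.6

The virtual corner opposite A is at (68.4, 37.2). Tangency of A1 to ZL means the radius TL is perpendicular to ZL and the tangent condition forces TW to be normal to WE, with radius 12.0, so the center T sits 12.0 in from both sides at T = (56.4, 25.2). That places the tangent points at L = (68.4, 25.2) on ZL and W = (56.4, 37.2) on WE. Then |AW| = |W − A| = 67.6.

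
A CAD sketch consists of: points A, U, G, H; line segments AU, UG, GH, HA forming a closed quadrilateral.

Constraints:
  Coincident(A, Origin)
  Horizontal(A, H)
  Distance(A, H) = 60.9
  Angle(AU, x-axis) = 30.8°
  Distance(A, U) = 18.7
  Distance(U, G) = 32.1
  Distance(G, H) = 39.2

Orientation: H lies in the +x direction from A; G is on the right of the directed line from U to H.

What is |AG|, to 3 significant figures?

34.2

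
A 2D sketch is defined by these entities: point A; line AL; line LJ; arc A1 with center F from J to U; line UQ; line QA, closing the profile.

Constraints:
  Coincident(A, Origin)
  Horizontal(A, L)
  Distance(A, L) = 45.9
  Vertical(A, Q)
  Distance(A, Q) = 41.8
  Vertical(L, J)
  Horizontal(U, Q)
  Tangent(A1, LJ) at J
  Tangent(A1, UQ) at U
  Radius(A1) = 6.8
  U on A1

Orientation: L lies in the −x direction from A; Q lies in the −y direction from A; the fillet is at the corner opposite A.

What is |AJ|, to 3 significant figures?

57.7

A is at the origin; A and L share the same y with |AL| = 45.9 and L on the −x side, so L = (-45.9, 0.00). A and Q share the same x with |AQ| = 41.8 and Q on the −y side, so Q = (0.00, -41.8). The virtual corner opposite A is at (-45.9, -41.8). The tangent condition forces FJ to be normal to LJ and tangency of A1 to UQ means the radius FU is perpendicular to UQ, with radius 6.8, so the center F sits 6.8 in from both sides at F = (-39.1, -35.0). That places the tangent points at J = (-45.9, -35.0) on LJ and U = (-39.1, -41.8) on UQ. Then |AJ| = |J − A| = 57.7.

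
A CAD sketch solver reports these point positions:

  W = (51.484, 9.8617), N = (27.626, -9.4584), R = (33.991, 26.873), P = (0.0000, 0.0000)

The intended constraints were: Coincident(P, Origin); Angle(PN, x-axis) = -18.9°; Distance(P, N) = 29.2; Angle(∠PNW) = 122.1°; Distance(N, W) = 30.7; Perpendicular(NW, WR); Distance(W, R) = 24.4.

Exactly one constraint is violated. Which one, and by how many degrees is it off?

Perpendicular(NW, WR) — off by 6.80°.

P = (0.00, 0.00) ✓; PN at -18.90° ✓; |PN| = 29.20 ✓; ∠PNW = 122.1° ✓; |NW| = 30.70 ✓; ∠(NW, WR) = 96.80° ✗; |WR| = 24.40 ✓.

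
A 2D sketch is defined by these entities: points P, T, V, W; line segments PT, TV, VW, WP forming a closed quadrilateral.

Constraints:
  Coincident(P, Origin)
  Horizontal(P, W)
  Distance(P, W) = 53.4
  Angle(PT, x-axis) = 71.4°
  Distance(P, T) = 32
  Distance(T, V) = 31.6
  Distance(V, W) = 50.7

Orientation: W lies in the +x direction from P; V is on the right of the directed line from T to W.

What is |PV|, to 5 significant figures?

2.7262

P is at the origin; P and W share the same y with |PW| = 53.4 and W in +x, so W = (53.4, 0). PT runs at 71.4° with |PT| = 32.0, so T = (10.207, 30.329). V is determined by |TV| = 31.6 and |VW| = 50.7 together: it lies at the intersection of circle(T, 31.6) and circle(W, 50.7). With |TW| = 52.778, the foot of the radical line on TW is 11.497 from T and the perpendicular offset is √(31.6² − 11.497²) = 29.434. Taking the right-of-TW solution: V = (2.7013, -0.36717).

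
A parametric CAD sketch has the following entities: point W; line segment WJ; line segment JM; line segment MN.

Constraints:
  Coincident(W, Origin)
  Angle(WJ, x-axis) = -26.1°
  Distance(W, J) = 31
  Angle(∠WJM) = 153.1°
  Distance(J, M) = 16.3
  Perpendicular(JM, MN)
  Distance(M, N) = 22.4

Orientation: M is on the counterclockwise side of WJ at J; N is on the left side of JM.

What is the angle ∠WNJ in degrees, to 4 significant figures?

43.17°

W is at the origin; WJ runs at -26.1° with length 31.0, so J = 31.0·(cos -26.1°, sin -26.1°) = (27.84, -13.64). ∠WJM = 153.1°, so JM runs at -26.1° + (180° − 153.1°) = 0.8000° from the x-axis; with |JM| = 16.3, M = J + 16.3·(cos 0.8000°, sin 0.8000°) = (44.14, -13.41). JM ⟂ MN; with |MN| = 22.4 on the left of JM, N = M + 22.4·(-0.01396, 0.9999) = (43.82, 8.987). Then cos ∠WNJ = NW·NJ / (|NW||NJ|), giving 43.17°.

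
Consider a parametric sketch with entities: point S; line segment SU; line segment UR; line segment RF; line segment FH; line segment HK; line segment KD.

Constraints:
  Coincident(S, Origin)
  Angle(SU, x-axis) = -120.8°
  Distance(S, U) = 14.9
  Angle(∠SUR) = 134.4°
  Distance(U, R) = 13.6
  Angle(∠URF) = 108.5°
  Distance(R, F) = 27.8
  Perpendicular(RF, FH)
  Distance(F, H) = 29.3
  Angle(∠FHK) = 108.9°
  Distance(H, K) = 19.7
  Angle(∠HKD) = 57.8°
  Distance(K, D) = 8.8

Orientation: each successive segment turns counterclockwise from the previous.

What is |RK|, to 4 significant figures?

36.84

The perpendicularity gives FH at right angles to RF, so FH runs at 86.30°; with |FH| = 29.3, H = (25.48, 1.498). ∠FHK = 108.9° gives HK at 157.4° from the x-axis; with |HK| = 19.7, K = (7.290, 9.068). Then |RK| = |K − R| = 36.84.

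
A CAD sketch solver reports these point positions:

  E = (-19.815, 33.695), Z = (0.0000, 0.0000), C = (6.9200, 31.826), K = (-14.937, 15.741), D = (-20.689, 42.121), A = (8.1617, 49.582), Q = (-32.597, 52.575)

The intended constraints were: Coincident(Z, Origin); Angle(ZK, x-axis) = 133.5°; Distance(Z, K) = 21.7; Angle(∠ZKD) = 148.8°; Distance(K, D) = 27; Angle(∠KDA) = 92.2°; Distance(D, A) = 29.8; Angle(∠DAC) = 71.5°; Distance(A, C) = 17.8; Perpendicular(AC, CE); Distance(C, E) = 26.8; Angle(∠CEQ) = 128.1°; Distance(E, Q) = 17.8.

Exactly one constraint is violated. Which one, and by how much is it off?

Distance(E, Q) = 17.8 — off by 5.00.

Z = (0.00, 0.00) ✓; ZK at 133.5° ✓; |ZK| = 21.70 ✓; ∠ZKD = 148.8° ✓; |KD| = 27.00 ✓; ∠KDA = 92.20° ✓; |DA| = 29.80 ✓; ∠DAC = 71.50° ✓; |AC| = 17.80 ✓; ∠(AC, CE) = 90.00° ✓; |CE| = 26.80 ✓; ∠CEQ = 128.1° ✓; |EQ| = 22.80 ✗.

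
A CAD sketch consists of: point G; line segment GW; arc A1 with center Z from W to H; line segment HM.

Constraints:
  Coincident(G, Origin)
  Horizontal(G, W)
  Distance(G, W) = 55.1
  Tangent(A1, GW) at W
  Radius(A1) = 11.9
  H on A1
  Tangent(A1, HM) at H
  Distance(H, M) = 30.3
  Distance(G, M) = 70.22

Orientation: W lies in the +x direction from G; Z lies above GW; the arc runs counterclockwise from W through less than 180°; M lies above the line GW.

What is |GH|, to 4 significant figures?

68.10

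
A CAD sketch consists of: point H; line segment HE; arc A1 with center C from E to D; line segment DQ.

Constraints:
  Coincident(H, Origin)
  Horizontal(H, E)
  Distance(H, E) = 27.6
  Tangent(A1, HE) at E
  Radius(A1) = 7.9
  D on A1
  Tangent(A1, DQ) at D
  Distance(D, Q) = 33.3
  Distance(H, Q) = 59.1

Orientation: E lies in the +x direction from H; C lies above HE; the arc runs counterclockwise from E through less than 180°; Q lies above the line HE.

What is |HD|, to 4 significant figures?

35.39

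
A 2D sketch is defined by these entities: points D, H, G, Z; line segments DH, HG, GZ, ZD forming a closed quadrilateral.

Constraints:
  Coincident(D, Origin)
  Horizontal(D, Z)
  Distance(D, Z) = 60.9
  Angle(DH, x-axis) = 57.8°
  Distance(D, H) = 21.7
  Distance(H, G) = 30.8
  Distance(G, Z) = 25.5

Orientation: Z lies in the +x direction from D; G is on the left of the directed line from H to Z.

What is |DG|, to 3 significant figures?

45.8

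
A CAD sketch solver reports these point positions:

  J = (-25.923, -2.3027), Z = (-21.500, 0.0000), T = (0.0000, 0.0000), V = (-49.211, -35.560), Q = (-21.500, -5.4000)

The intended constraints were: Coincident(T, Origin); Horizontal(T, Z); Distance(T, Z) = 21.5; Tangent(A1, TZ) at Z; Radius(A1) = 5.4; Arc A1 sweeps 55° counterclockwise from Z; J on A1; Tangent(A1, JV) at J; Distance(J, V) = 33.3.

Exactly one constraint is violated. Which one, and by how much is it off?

Distance(J, V) = 33.3 — off by 7.30.

T = (0.00, 0.00) ✓; T.y = 0.00, Z.y = 0.00 ✓; |TZ| = 21.50 ✓; ∠(QZ, ZT) = 90.00° ✓; |QZ| = 5.400 ✓; bearing(Q→J) − bearing(Q→Z) = 55.00° ✓; |QJ| = 5.400 ✓; ∠(QJ, JV) = 90.00° ✓; |JV| = 40.60 ✗.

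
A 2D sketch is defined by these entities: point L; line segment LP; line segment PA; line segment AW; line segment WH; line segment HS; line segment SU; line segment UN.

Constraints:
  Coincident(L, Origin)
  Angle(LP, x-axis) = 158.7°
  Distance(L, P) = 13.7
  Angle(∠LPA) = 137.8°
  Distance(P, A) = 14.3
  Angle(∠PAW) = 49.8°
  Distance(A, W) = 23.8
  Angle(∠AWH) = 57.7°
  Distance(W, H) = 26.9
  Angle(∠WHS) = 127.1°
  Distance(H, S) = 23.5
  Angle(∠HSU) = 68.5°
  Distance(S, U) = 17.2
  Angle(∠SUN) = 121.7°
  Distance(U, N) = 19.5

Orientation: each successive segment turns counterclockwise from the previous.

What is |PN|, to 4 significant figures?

7.760

∠HSU = 68.5° gives SU at -102.2° from the x-axis; with |SU| = 17.2, U = (-30.07, 11.45). ∠SUN = 121.7° gives UN at -43.90° from the x-axis; with |UN| = 19.5, N = (-16.02, -2.068). Then |PN| = |N − P| = 7.760.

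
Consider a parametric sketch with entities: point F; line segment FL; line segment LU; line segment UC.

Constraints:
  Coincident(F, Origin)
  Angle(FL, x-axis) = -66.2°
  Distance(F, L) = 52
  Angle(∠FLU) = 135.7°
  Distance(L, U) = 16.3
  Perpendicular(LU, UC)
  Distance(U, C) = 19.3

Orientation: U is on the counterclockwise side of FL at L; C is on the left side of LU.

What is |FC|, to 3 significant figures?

56.2

F is at the origin; FL runs at -66.2° with length 52.0, so L = 52.0·(cos -66.2°, sin -66.2°) = (21.0, -47.6). ∠FLU = 135.7°, so LU runs at -66.2° + (180° − 135.7°) = -21.9° from the x-axis; with |LU| = 16.3, U = L + 16.3·(cos -21.9°, sin -21.9°) = (36.1, -53.7). The perpendicularity gives UC at right angles to LU; with |UC| = 19.3 on the left of LU, C = U + 19.3·(0.373, 0.928) = (43.3, -35.8). Then |FC| = |C − F| = 56.2.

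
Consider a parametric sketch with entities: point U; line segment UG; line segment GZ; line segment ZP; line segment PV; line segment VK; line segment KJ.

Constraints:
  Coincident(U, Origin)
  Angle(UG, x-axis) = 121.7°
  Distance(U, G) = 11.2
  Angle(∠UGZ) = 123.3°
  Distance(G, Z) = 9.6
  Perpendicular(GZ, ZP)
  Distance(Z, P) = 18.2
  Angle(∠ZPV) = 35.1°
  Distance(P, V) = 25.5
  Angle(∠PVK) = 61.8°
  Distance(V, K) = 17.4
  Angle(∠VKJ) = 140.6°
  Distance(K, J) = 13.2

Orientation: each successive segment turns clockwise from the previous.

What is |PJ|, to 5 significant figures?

20.987

U is at the origin; UG runs at 121.7° with length 11.2, so G = (-5.8853, 9.5291). ∠UGZ = 123.3° gives GZ at 65.000° from the x-axis; with |GZ| = 9.6, Z = (-1.8281, 18.230). GZ is perpendicular to ZP, so ZP runs at -25.000°; with |ZP| = 18.2, P = (14.667, 10.538). ∠ZPV = 35.1° gives PV at -169.90° from the x-axis; with |PV| = 25.5, V = (-10.438, 6.0661). ∠PVK = 61.8° gives VK at 71.900° from the x-axis; with |VK| = 17.4, K = (-5.0324, 22.605). ∠VKJ = 140.6° gives KJ at 32.500° from the x-axis; with |KJ| = 13.2, J = (6.1004, 29.697). Then |PJ| = |J − P| = 20.987.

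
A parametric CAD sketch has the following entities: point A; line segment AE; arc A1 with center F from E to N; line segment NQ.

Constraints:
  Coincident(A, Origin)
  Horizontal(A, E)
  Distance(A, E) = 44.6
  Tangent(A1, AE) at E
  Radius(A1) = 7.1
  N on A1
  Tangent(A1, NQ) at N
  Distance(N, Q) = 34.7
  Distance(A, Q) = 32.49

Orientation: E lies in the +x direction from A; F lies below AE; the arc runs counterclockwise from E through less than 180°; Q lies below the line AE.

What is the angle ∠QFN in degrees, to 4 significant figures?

78.44°

Checks: |FN| = 7.100 ✓; ∠(FN, NQ) = 90.00° ✓; |NQ| = 34.70 ✓; |AQ| = 32.49 ✓.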